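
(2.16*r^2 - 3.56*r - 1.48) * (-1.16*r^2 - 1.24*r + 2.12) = -2.5056*r^4 + 1.4512*r^3 + 10.7104*r^2 - 5.712*r - 3.1376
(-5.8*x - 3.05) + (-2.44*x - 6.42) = -8.24*x - 9.47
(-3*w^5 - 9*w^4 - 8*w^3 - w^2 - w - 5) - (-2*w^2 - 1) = -3*w^5 - 9*w^4 - 8*w^3 + w^2 - w - 4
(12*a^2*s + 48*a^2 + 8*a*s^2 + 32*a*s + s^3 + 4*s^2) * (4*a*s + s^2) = 48*a^3*s^2 + 192*a^3*s + 44*a^2*s^3 + 176*a^2*s^2 + 12*a*s^4 + 48*a*s^3 + s^5 + 4*s^4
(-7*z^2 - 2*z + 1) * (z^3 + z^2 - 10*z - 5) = -7*z^5 - 9*z^4 + 69*z^3 + 56*z^2 - 5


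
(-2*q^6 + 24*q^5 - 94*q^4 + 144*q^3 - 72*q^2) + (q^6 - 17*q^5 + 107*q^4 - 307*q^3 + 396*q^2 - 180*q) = -q^6 + 7*q^5 + 13*q^4 - 163*q^3 + 324*q^2 - 180*q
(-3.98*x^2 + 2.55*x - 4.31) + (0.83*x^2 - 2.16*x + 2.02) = -3.15*x^2 + 0.39*x - 2.29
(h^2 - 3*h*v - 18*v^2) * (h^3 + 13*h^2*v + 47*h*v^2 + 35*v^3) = h^5 + 10*h^4*v - 10*h^3*v^2 - 340*h^2*v^3 - 951*h*v^4 - 630*v^5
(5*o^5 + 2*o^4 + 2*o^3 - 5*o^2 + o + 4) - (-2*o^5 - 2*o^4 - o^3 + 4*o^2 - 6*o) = 7*o^5 + 4*o^4 + 3*o^3 - 9*o^2 + 7*o + 4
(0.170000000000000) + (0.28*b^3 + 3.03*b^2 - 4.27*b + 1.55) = 0.28*b^3 + 3.03*b^2 - 4.27*b + 1.72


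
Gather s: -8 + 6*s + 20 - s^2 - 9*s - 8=-s^2 - 3*s + 4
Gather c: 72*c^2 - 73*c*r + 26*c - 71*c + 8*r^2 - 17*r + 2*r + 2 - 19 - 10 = 72*c^2 + c*(-73*r - 45) + 8*r^2 - 15*r - 27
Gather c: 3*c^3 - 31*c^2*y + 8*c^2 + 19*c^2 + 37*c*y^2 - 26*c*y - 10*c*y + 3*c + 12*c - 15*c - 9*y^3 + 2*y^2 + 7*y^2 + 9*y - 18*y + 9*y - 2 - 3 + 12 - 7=3*c^3 + c^2*(27 - 31*y) + c*(37*y^2 - 36*y) - 9*y^3 + 9*y^2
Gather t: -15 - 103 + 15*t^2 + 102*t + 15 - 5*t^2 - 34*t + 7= 10*t^2 + 68*t - 96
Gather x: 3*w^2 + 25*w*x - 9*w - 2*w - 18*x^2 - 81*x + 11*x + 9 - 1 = 3*w^2 - 11*w - 18*x^2 + x*(25*w - 70) + 8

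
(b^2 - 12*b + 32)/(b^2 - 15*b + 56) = (b - 4)/(b - 7)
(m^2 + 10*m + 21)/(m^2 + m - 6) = (m + 7)/(m - 2)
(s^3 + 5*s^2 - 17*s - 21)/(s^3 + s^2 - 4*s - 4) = (s^2 + 4*s - 21)/(s^2 - 4)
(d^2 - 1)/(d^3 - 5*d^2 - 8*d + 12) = (d + 1)/(d^2 - 4*d - 12)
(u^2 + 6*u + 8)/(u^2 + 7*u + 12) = (u + 2)/(u + 3)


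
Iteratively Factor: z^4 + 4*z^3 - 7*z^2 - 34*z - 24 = (z + 2)*(z^3 + 2*z^2 - 11*z - 12) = (z + 1)*(z + 2)*(z^2 + z - 12) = (z - 3)*(z + 1)*(z + 2)*(z + 4)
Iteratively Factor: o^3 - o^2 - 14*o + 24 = (o + 4)*(o^2 - 5*o + 6) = (o - 3)*(o + 4)*(o - 2)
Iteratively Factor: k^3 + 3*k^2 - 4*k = (k - 1)*(k^2 + 4*k) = (k - 1)*(k + 4)*(k)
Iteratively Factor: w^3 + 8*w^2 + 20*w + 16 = (w + 4)*(w^2 + 4*w + 4) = (w + 2)*(w + 4)*(w + 2)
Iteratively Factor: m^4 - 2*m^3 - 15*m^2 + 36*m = (m - 3)*(m^3 + m^2 - 12*m) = (m - 3)^2*(m^2 + 4*m) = (m - 3)^2*(m + 4)*(m)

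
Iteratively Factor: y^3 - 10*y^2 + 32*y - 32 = (y - 2)*(y^2 - 8*y + 16) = (y - 4)*(y - 2)*(y - 4)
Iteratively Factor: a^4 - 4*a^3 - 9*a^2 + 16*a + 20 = (a + 2)*(a^3 - 6*a^2 + 3*a + 10) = (a - 2)*(a + 2)*(a^2 - 4*a - 5) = (a - 2)*(a + 1)*(a + 2)*(a - 5)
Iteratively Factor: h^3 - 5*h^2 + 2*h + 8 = (h - 4)*(h^2 - h - 2) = (h - 4)*(h + 1)*(h - 2)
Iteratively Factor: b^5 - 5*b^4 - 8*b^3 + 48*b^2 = (b)*(b^4 - 5*b^3 - 8*b^2 + 48*b) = b*(b - 4)*(b^3 - b^2 - 12*b) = b^2*(b - 4)*(b^2 - b - 12) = b^2*(b - 4)^2*(b + 3)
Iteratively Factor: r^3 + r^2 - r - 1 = (r - 1)*(r^2 + 2*r + 1) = (r - 1)*(r + 1)*(r + 1)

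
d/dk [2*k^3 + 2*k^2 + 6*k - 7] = 6*k^2 + 4*k + 6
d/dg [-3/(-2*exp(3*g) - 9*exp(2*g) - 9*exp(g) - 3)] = (-18*exp(2*g) - 54*exp(g) - 27)*exp(g)/(2*exp(3*g) + 9*exp(2*g) + 9*exp(g) + 3)^2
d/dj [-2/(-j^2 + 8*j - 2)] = 4*(4 - j)/(j^2 - 8*j + 2)^2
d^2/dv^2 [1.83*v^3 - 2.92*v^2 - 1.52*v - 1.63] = 10.98*v - 5.84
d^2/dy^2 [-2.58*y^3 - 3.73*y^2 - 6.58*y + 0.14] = -15.48*y - 7.46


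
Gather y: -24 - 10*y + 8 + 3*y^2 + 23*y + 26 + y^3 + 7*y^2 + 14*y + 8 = y^3 + 10*y^2 + 27*y + 18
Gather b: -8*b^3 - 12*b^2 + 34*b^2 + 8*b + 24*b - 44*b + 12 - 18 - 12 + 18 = -8*b^3 + 22*b^2 - 12*b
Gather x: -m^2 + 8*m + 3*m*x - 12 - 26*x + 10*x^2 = -m^2 + 8*m + 10*x^2 + x*(3*m - 26) - 12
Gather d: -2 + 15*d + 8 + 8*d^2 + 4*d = 8*d^2 + 19*d + 6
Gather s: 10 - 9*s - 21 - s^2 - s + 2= -s^2 - 10*s - 9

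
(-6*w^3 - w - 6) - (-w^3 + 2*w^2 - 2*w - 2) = -5*w^3 - 2*w^2 + w - 4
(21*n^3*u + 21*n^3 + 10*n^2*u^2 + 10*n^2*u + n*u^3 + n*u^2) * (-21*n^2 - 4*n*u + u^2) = -441*n^5*u - 441*n^5 - 294*n^4*u^2 - 294*n^4*u - 40*n^3*u^3 - 40*n^3*u^2 + 6*n^2*u^4 + 6*n^2*u^3 + n*u^5 + n*u^4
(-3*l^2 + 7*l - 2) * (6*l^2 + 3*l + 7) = -18*l^4 + 33*l^3 - 12*l^2 + 43*l - 14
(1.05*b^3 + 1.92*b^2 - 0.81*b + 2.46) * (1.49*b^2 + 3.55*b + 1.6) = 1.5645*b^5 + 6.5883*b^4 + 7.2891*b^3 + 3.8619*b^2 + 7.437*b + 3.936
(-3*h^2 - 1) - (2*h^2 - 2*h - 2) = -5*h^2 + 2*h + 1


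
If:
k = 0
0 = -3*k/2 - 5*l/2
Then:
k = 0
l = 0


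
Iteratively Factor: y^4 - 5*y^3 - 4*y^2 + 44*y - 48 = (y - 2)*(y^3 - 3*y^2 - 10*y + 24) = (y - 4)*(y - 2)*(y^2 + y - 6) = (y - 4)*(y - 2)*(y + 3)*(y - 2)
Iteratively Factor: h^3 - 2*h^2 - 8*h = (h + 2)*(h^2 - 4*h) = h*(h + 2)*(h - 4)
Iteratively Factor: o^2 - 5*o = (o)*(o - 5)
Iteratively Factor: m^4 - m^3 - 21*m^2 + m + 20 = (m - 1)*(m^3 - 21*m - 20) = (m - 1)*(m + 1)*(m^2 - m - 20) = (m - 1)*(m + 1)*(m + 4)*(m - 5)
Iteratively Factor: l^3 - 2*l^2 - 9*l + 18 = (l - 2)*(l^2 - 9) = (l - 3)*(l - 2)*(l + 3)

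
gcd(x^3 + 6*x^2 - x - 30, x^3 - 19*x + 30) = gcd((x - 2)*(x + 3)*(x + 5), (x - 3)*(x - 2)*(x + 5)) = x^2 + 3*x - 10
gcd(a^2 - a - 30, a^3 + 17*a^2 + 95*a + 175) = a + 5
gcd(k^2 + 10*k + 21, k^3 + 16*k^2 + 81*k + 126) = k^2 + 10*k + 21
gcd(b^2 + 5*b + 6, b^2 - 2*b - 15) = b + 3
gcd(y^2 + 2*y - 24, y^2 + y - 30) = y + 6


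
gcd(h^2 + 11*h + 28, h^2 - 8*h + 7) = 1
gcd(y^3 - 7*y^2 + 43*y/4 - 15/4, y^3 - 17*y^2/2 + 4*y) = y - 1/2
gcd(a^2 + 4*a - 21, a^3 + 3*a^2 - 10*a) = 1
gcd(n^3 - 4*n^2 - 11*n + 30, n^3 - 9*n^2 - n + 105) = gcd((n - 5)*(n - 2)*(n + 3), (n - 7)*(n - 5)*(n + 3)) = n^2 - 2*n - 15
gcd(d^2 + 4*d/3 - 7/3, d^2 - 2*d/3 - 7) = d + 7/3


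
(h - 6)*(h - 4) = h^2 - 10*h + 24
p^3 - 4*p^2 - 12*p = p*(p - 6)*(p + 2)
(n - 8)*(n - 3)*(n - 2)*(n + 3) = n^4 - 10*n^3 + 7*n^2 + 90*n - 144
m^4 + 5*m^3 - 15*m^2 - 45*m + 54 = (m - 3)*(m - 1)*(m + 3)*(m + 6)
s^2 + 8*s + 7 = (s + 1)*(s + 7)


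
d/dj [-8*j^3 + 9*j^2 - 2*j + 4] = -24*j^2 + 18*j - 2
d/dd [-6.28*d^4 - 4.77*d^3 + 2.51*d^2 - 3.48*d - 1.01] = -25.12*d^3 - 14.31*d^2 + 5.02*d - 3.48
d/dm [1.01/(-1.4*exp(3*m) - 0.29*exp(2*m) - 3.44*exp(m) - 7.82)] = (4.242*exp(2*m) + 0.5858*exp(m) + 3.4744)*exp(m)/(1.4*exp(3*m) + 0.29*exp(2*m) + 3.44*exp(m) + 7.82)^2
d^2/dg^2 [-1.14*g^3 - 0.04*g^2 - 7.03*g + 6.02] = -6.84*g - 0.08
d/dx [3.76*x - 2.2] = 3.76000000000000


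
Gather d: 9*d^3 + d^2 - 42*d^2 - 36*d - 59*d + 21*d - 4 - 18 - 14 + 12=9*d^3 - 41*d^2 - 74*d - 24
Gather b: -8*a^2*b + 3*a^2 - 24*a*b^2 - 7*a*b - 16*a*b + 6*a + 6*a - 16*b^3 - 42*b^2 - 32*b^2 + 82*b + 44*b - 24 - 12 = 3*a^2 + 12*a - 16*b^3 + b^2*(-24*a - 74) + b*(-8*a^2 - 23*a + 126) - 36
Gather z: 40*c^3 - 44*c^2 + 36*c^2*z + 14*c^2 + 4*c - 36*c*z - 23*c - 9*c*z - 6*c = 40*c^3 - 30*c^2 - 25*c + z*(36*c^2 - 45*c)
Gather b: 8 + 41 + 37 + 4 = 90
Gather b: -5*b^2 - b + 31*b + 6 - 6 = -5*b^2 + 30*b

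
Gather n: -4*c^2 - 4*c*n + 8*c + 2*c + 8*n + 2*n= -4*c^2 + 10*c + n*(10 - 4*c)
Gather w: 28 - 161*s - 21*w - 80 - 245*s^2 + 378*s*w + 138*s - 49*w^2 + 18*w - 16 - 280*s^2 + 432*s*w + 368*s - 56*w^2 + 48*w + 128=-525*s^2 + 345*s - 105*w^2 + w*(810*s + 45) + 60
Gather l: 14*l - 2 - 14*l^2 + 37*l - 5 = -14*l^2 + 51*l - 7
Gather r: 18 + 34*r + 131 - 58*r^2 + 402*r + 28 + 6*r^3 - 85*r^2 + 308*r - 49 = 6*r^3 - 143*r^2 + 744*r + 128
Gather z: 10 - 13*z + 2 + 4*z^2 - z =4*z^2 - 14*z + 12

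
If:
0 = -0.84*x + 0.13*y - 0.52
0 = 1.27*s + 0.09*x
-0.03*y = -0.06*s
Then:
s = 0.04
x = -0.61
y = 0.09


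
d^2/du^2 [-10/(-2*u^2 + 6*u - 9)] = 40*(-2*u^2 + 6*u + 2*(2*u - 3)^2 - 9)/(2*u^2 - 6*u + 9)^3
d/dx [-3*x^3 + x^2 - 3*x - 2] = -9*x^2 + 2*x - 3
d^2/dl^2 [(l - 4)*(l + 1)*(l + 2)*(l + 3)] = 12*l^2 + 12*l - 26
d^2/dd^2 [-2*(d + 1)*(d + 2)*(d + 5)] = -12*d - 32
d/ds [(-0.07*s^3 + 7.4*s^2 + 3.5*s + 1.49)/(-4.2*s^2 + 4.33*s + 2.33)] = (0.294*s^4 - 0.606200000000001*s^3 + 46.2527*s^2 + 47.0*s + 1.7033)/(17.64*s^4 - 36.372*s^3 - 0.823100000000004*s^2 + 20.1778*s + 5.4289)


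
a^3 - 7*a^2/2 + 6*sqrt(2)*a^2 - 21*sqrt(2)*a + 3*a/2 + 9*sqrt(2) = (a - 3)*(a - 1/2)*(a + 6*sqrt(2))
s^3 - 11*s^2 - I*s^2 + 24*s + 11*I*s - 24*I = (s - 8)*(s - 3)*(s - I)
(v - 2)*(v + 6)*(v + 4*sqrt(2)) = v^3 + 4*v^2 + 4*sqrt(2)*v^2 - 12*v + 16*sqrt(2)*v - 48*sqrt(2)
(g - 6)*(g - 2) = g^2 - 8*g + 12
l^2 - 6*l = l*(l - 6)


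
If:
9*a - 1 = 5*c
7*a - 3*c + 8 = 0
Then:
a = -43/8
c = -79/8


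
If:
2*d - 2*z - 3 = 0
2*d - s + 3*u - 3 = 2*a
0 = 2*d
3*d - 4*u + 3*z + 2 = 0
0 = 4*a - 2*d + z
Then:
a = 3/8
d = 0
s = -45/8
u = -5/8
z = -3/2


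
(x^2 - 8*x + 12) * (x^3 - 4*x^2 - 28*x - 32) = x^5 - 12*x^4 + 16*x^3 + 144*x^2 - 80*x - 384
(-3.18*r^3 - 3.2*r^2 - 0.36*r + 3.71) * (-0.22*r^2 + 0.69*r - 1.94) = 0.6996*r^5 - 1.4902*r^4 + 4.0404*r^3 + 5.1434*r^2 + 3.2583*r - 7.1974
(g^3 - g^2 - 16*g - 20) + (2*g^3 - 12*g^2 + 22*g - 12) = 3*g^3 - 13*g^2 + 6*g - 32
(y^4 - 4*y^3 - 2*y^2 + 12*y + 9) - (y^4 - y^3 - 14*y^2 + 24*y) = -3*y^3 + 12*y^2 - 12*y + 9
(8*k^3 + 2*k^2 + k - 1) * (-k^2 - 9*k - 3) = -8*k^5 - 74*k^4 - 43*k^3 - 14*k^2 + 6*k + 3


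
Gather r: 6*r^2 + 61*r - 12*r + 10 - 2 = 6*r^2 + 49*r + 8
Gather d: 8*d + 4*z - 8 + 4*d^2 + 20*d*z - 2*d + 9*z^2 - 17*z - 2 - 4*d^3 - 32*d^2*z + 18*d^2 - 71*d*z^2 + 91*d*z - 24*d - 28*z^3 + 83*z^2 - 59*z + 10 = -4*d^3 + d^2*(22 - 32*z) + d*(-71*z^2 + 111*z - 18) - 28*z^3 + 92*z^2 - 72*z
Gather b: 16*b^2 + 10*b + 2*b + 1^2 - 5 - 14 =16*b^2 + 12*b - 18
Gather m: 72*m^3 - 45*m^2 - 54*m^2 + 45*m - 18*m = 72*m^3 - 99*m^2 + 27*m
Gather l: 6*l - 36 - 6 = 6*l - 42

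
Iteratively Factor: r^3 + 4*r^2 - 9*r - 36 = (r + 4)*(r^2 - 9) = (r - 3)*(r + 4)*(r + 3)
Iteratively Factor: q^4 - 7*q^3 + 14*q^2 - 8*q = (q)*(q^3 - 7*q^2 + 14*q - 8) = q*(q - 4)*(q^2 - 3*q + 2) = q*(q - 4)*(q - 1)*(q - 2)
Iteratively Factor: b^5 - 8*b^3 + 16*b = (b + 2)*(b^4 - 2*b^3 - 4*b^2 + 8*b) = b*(b + 2)*(b^3 - 2*b^2 - 4*b + 8) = b*(b - 2)*(b + 2)*(b^2 - 4) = b*(b - 2)*(b + 2)^2*(b - 2)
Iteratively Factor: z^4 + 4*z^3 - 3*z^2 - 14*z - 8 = (z + 1)*(z^3 + 3*z^2 - 6*z - 8) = (z + 1)^2*(z^2 + 2*z - 8) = (z - 2)*(z + 1)^2*(z + 4)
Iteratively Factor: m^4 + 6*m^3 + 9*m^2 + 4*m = (m + 1)*(m^3 + 5*m^2 + 4*m) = m*(m + 1)*(m^2 + 5*m + 4) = m*(m + 1)^2*(m + 4)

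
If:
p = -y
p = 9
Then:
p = 9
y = -9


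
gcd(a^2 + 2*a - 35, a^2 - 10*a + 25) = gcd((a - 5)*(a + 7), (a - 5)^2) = a - 5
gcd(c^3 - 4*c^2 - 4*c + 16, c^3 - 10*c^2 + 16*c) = c - 2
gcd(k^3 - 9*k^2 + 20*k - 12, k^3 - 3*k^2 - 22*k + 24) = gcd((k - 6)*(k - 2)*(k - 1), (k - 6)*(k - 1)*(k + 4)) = k^2 - 7*k + 6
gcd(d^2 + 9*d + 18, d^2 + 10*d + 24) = d + 6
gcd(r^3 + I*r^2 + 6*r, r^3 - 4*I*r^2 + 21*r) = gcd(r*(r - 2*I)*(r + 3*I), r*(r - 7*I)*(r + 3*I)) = r^2 + 3*I*r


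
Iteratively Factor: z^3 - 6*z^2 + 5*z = (z)*(z^2 - 6*z + 5) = z*(z - 1)*(z - 5)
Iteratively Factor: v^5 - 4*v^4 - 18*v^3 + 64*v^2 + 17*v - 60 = (v + 4)*(v^4 - 8*v^3 + 14*v^2 + 8*v - 15) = (v + 1)*(v + 4)*(v^3 - 9*v^2 + 23*v - 15) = (v - 1)*(v + 1)*(v + 4)*(v^2 - 8*v + 15) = (v - 5)*(v - 1)*(v + 1)*(v + 4)*(v - 3)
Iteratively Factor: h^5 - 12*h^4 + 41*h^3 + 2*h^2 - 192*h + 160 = (h - 1)*(h^4 - 11*h^3 + 30*h^2 + 32*h - 160) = (h - 4)*(h - 1)*(h^3 - 7*h^2 + 2*h + 40) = (h - 4)*(h - 1)*(h + 2)*(h^2 - 9*h + 20) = (h - 4)^2*(h - 1)*(h + 2)*(h - 5)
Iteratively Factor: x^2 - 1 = (x - 1)*(x + 1)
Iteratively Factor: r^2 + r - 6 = (r - 2)*(r + 3)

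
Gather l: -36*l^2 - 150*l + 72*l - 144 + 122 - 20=-36*l^2 - 78*l - 42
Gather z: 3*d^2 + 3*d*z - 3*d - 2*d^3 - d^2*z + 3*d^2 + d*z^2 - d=-2*d^3 + 6*d^2 + d*z^2 - 4*d + z*(-d^2 + 3*d)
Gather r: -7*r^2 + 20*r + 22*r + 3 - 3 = -7*r^2 + 42*r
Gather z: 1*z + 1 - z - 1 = 0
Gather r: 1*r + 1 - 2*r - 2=-r - 1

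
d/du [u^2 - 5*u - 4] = 2*u - 5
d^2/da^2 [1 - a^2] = -2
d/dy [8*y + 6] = 8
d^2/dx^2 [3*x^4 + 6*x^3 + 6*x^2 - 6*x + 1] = 36*x^2 + 36*x + 12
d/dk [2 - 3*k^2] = -6*k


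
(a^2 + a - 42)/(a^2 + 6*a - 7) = (a - 6)/(a - 1)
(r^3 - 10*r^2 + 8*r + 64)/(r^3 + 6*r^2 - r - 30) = (r^3 - 10*r^2 + 8*r + 64)/(r^3 + 6*r^2 - r - 30)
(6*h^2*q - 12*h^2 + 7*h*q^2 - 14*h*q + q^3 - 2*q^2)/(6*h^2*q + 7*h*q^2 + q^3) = (q - 2)/q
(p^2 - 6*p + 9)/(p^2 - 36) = (p^2 - 6*p + 9)/(p^2 - 36)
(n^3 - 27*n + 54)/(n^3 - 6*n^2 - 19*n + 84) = (n^2 + 3*n - 18)/(n^2 - 3*n - 28)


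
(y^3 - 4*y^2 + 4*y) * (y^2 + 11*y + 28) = y^5 + 7*y^4 - 12*y^3 - 68*y^2 + 112*y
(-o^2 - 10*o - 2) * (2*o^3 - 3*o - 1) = -2*o^5 - 20*o^4 - o^3 + 31*o^2 + 16*o + 2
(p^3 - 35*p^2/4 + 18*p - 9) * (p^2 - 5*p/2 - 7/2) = p^5 - 45*p^4/4 + 291*p^3/8 - 187*p^2/8 - 81*p/2 + 63/2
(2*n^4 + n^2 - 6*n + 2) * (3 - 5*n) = -10*n^5 + 6*n^4 - 5*n^3 + 33*n^2 - 28*n + 6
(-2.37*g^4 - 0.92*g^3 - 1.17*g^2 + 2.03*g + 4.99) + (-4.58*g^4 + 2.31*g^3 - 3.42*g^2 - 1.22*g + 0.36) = -6.95*g^4 + 1.39*g^3 - 4.59*g^2 + 0.81*g + 5.35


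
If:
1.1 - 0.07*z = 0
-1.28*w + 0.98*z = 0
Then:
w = 12.03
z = 15.71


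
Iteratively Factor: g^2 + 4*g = (g)*(g + 4)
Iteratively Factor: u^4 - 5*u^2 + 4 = (u - 1)*(u^3 + u^2 - 4*u - 4) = (u - 1)*(u + 1)*(u^2 - 4) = (u - 1)*(u + 1)*(u + 2)*(u - 2)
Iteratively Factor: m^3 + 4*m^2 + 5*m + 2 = (m + 1)*(m^2 + 3*m + 2) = (m + 1)^2*(m + 2)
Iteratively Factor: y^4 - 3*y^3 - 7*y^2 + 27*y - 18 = (y - 2)*(y^3 - y^2 - 9*y + 9) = (y - 2)*(y - 1)*(y^2 - 9) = (y - 2)*(y - 1)*(y + 3)*(y - 3)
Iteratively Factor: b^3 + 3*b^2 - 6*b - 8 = (b - 2)*(b^2 + 5*b + 4) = (b - 2)*(b + 1)*(b + 4)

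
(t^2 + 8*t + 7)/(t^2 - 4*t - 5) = (t + 7)/(t - 5)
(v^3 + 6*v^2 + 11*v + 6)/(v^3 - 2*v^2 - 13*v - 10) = (v + 3)/(v - 5)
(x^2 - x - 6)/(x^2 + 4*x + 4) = (x - 3)/(x + 2)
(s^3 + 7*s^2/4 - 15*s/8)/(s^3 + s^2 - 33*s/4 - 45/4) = s*(4*s - 3)/(2*(2*s^2 - 3*s - 9))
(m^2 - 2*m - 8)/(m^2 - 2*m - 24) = (-m^2 + 2*m + 8)/(-m^2 + 2*m + 24)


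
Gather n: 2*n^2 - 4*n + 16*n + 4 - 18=2*n^2 + 12*n - 14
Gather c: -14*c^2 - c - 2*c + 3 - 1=-14*c^2 - 3*c + 2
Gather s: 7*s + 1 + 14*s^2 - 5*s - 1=14*s^2 + 2*s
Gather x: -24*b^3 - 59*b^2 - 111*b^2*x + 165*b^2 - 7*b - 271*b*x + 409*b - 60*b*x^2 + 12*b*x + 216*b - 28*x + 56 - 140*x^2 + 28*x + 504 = -24*b^3 + 106*b^2 + 618*b + x^2*(-60*b - 140) + x*(-111*b^2 - 259*b) + 560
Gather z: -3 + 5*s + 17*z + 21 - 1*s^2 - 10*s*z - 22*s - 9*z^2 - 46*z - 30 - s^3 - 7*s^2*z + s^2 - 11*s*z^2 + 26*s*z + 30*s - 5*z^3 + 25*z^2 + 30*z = -s^3 + 13*s - 5*z^3 + z^2*(16 - 11*s) + z*(-7*s^2 + 16*s + 1) - 12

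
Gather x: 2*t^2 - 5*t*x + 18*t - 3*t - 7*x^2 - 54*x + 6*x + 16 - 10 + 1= 2*t^2 + 15*t - 7*x^2 + x*(-5*t - 48) + 7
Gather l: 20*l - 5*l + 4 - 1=15*l + 3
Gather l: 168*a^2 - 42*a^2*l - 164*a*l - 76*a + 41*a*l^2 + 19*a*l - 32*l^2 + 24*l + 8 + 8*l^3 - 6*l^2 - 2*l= 168*a^2 - 76*a + 8*l^3 + l^2*(41*a - 38) + l*(-42*a^2 - 145*a + 22) + 8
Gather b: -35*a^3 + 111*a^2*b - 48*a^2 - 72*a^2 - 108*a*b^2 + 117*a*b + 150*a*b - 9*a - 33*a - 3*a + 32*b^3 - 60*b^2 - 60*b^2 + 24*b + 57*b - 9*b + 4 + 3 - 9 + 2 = -35*a^3 - 120*a^2 - 45*a + 32*b^3 + b^2*(-108*a - 120) + b*(111*a^2 + 267*a + 72)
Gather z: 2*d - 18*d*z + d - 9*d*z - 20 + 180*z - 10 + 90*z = 3*d + z*(270 - 27*d) - 30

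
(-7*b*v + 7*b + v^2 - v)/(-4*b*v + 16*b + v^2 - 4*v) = (7*b*v - 7*b - v^2 + v)/(4*b*v - 16*b - v^2 + 4*v)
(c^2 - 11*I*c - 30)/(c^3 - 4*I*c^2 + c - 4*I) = (c^2 - 11*I*c - 30)/(c^3 - 4*I*c^2 + c - 4*I)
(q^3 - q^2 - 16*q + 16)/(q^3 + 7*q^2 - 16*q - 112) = (q - 1)/(q + 7)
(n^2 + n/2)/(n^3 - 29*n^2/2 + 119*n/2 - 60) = n*(2*n + 1)/(2*n^3 - 29*n^2 + 119*n - 120)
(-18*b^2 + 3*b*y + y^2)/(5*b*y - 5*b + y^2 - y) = (-18*b^2 + 3*b*y + y^2)/(5*b*y - 5*b + y^2 - y)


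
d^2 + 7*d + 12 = (d + 3)*(d + 4)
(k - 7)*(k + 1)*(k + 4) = k^3 - 2*k^2 - 31*k - 28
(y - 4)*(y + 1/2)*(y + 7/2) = y^3 - 57*y/4 - 7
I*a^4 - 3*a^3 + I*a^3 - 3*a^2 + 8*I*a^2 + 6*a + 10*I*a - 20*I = (a + 2)*(a - 2*I)*(a + 5*I)*(I*a - I)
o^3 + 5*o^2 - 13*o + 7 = (o - 1)^2*(o + 7)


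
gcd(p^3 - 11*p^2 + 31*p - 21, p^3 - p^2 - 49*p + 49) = p^2 - 8*p + 7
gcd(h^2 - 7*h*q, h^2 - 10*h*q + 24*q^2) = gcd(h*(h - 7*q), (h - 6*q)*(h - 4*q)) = 1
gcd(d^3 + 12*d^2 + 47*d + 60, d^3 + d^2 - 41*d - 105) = d^2 + 8*d + 15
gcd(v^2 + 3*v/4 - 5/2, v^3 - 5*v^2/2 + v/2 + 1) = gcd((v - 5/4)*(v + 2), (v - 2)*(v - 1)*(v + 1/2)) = 1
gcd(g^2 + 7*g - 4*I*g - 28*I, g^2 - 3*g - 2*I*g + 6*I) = 1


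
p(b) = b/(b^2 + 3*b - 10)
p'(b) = b*(-2*b - 3)/(b^2 + 3*b - 10)^2 + 1/(b^2 + 3*b - 10)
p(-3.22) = 0.35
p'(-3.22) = -0.24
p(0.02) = -0.00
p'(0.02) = -0.10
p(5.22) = 0.16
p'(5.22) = -0.03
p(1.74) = -0.99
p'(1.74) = -4.24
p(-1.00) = 0.08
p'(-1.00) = -0.08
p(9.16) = 0.09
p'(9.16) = -0.01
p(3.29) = 0.31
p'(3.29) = -0.18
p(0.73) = -0.10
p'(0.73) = -0.20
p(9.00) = 0.09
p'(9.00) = -0.00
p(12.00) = 0.07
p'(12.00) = -0.00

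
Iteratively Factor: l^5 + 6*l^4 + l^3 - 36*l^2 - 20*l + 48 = (l - 2)*(l^4 + 8*l^3 + 17*l^2 - 2*l - 24) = (l - 2)*(l + 2)*(l^3 + 6*l^2 + 5*l - 12) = (l - 2)*(l + 2)*(l + 4)*(l^2 + 2*l - 3) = (l - 2)*(l - 1)*(l + 2)*(l + 4)*(l + 3)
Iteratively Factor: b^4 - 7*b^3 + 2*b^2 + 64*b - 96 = (b - 4)*(b^3 - 3*b^2 - 10*b + 24) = (b - 4)*(b + 3)*(b^2 - 6*b + 8) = (b - 4)^2*(b + 3)*(b - 2)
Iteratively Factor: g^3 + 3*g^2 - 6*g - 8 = (g - 2)*(g^2 + 5*g + 4) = (g - 2)*(g + 1)*(g + 4)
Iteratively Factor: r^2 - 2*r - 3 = (r + 1)*(r - 3)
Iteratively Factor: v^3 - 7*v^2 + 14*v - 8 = (v - 1)*(v^2 - 6*v + 8) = (v - 4)*(v - 1)*(v - 2)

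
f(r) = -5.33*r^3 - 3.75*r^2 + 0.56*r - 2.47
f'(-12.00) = -2212.00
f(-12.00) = 8661.05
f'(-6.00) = -530.08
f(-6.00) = 1010.45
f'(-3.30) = -148.82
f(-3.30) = 146.39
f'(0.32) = -3.48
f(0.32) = -2.85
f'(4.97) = -431.68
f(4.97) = -746.64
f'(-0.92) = -6.07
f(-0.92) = -2.01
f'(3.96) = -279.89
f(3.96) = -390.05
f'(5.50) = -524.39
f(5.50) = -999.61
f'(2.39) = -108.70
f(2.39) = -95.32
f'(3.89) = -270.58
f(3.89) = -370.78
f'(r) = -15.99*r^2 - 7.5*r + 0.56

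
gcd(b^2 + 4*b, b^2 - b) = b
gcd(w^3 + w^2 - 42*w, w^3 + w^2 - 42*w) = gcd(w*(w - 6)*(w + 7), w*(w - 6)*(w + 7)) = w^3 + w^2 - 42*w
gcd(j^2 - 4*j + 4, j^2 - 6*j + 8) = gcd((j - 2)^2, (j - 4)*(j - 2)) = j - 2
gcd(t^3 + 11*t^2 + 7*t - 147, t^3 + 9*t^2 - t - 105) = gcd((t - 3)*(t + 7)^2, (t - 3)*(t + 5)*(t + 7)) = t^2 + 4*t - 21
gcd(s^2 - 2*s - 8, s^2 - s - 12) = s - 4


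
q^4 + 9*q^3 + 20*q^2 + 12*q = q*(q + 1)*(q + 2)*(q + 6)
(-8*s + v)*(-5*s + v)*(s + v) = 40*s^3 + 27*s^2*v - 12*s*v^2 + v^3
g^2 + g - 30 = (g - 5)*(g + 6)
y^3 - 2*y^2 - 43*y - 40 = (y - 8)*(y + 1)*(y + 5)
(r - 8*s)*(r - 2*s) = r^2 - 10*r*s + 16*s^2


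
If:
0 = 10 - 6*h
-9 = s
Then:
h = 5/3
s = -9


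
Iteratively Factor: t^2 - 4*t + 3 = (t - 3)*(t - 1)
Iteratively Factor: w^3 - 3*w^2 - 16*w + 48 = (w + 4)*(w^2 - 7*w + 12) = (w - 4)*(w + 4)*(w - 3)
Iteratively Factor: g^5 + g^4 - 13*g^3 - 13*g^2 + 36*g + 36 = (g - 2)*(g^4 + 3*g^3 - 7*g^2 - 27*g - 18) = (g - 2)*(g + 3)*(g^3 - 7*g - 6) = (g - 3)*(g - 2)*(g + 3)*(g^2 + 3*g + 2) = (g - 3)*(g - 2)*(g + 1)*(g + 3)*(g + 2)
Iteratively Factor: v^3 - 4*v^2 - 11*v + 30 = (v - 5)*(v^2 + v - 6) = (v - 5)*(v - 2)*(v + 3)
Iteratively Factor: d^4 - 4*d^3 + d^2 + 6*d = (d)*(d^3 - 4*d^2 + d + 6) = d*(d - 2)*(d^2 - 2*d - 3) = d*(d - 2)*(d + 1)*(d - 3)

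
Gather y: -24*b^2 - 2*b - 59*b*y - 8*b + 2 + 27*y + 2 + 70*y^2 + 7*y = -24*b^2 - 10*b + 70*y^2 + y*(34 - 59*b) + 4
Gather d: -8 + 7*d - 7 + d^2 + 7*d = d^2 + 14*d - 15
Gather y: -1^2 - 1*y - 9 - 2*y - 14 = -3*y - 24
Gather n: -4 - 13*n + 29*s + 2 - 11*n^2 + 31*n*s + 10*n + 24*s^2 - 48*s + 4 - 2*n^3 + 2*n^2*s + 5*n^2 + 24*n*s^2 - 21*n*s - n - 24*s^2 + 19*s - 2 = -2*n^3 + n^2*(2*s - 6) + n*(24*s^2 + 10*s - 4)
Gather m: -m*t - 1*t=-m*t - t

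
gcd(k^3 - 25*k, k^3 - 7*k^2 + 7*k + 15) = k - 5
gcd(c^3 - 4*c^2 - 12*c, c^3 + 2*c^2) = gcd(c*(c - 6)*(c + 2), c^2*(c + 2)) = c^2 + 2*c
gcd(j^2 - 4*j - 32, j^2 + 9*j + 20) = j + 4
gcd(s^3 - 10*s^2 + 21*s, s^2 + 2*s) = s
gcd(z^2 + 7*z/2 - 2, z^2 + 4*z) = z + 4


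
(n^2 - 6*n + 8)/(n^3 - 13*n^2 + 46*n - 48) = (n - 4)/(n^2 - 11*n + 24)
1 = 1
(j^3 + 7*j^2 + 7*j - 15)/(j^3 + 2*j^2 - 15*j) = (j^2 + 2*j - 3)/(j*(j - 3))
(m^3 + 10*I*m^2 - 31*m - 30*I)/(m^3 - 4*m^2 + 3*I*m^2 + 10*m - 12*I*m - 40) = (m^2 + 5*I*m - 6)/(m^2 - 2*m*(2 + I) + 8*I)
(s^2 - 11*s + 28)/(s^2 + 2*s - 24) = (s - 7)/(s + 6)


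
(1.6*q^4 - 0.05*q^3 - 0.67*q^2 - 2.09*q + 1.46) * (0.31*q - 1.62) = 0.496*q^5 - 2.6075*q^4 - 0.1267*q^3 + 0.4375*q^2 + 3.8384*q - 2.3652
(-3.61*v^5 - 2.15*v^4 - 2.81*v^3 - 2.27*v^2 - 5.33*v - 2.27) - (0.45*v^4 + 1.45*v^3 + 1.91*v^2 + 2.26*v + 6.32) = -3.61*v^5 - 2.6*v^4 - 4.26*v^3 - 4.18*v^2 - 7.59*v - 8.59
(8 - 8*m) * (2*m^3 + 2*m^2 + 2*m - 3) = -16*m^4 + 40*m - 24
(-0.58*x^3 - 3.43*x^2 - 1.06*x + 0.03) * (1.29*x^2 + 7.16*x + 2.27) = -0.7482*x^5 - 8.5775*x^4 - 27.2428*x^3 - 15.337*x^2 - 2.1914*x + 0.0681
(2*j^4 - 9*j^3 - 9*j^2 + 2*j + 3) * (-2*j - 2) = -4*j^5 + 14*j^4 + 36*j^3 + 14*j^2 - 10*j - 6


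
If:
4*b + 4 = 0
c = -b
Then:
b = -1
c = 1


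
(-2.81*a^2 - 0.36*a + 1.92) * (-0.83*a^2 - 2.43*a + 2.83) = 2.3323*a^4 + 7.1271*a^3 - 8.6711*a^2 - 5.6844*a + 5.4336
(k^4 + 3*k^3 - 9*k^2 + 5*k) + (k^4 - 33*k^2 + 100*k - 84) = 2*k^4 + 3*k^3 - 42*k^2 + 105*k - 84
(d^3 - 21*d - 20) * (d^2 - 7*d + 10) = d^5 - 7*d^4 - 11*d^3 + 127*d^2 - 70*d - 200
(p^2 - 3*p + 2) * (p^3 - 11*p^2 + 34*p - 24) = p^5 - 14*p^4 + 69*p^3 - 148*p^2 + 140*p - 48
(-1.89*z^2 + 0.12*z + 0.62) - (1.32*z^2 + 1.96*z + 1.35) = -3.21*z^2 - 1.84*z - 0.73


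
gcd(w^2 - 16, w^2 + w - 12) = w + 4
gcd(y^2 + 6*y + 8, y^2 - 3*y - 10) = y + 2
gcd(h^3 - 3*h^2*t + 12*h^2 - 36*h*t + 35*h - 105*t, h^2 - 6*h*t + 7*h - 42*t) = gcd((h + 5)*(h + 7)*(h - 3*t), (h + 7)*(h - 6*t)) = h + 7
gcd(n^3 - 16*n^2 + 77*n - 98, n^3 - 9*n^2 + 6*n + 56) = n - 7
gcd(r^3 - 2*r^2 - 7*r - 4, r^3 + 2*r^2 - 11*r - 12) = r + 1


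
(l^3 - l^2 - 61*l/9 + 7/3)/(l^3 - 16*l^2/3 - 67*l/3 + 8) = (l^2 - 2*l/3 - 7)/(l^2 - 5*l - 24)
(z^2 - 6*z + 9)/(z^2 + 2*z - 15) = (z - 3)/(z + 5)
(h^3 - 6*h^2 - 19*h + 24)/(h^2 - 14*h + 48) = (h^2 + 2*h - 3)/(h - 6)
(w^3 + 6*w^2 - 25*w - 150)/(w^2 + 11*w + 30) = w - 5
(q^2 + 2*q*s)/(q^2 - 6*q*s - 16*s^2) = q/(q - 8*s)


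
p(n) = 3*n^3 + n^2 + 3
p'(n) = 9*n^2 + 2*n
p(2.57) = 60.53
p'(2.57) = 64.58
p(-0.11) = 3.01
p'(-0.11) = -0.11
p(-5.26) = -405.93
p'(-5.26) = 238.49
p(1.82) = 24.40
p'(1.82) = 33.45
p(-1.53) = -5.40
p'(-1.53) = 18.01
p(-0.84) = 1.93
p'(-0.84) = 4.67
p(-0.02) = 3.00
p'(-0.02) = -0.04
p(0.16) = 3.04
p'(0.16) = 0.55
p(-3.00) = -69.00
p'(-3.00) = 75.00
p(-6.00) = -609.00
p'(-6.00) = 312.00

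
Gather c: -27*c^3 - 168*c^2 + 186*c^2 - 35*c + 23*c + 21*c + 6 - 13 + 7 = -27*c^3 + 18*c^2 + 9*c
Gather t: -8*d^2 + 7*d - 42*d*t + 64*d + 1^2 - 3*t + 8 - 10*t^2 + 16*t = -8*d^2 + 71*d - 10*t^2 + t*(13 - 42*d) + 9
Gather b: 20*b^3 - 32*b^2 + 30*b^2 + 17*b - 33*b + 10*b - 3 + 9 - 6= 20*b^3 - 2*b^2 - 6*b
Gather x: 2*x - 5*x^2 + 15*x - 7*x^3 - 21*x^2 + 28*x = -7*x^3 - 26*x^2 + 45*x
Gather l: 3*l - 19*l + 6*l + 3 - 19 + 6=-10*l - 10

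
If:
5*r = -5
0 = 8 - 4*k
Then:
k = 2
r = -1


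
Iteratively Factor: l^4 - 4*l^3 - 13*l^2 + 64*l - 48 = (l - 4)*(l^3 - 13*l + 12) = (l - 4)*(l - 1)*(l^2 + l - 12) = (l - 4)*(l - 1)*(l + 4)*(l - 3)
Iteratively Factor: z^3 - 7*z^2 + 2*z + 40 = (z + 2)*(z^2 - 9*z + 20) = (z - 4)*(z + 2)*(z - 5)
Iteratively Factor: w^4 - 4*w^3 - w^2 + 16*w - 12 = (w + 2)*(w^3 - 6*w^2 + 11*w - 6) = (w - 1)*(w + 2)*(w^2 - 5*w + 6) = (w - 2)*(w - 1)*(w + 2)*(w - 3)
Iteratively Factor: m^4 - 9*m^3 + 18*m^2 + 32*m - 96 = (m - 4)*(m^3 - 5*m^2 - 2*m + 24) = (m - 4)*(m + 2)*(m^2 - 7*m + 12) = (m - 4)^2*(m + 2)*(m - 3)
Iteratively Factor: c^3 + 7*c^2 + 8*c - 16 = (c + 4)*(c^2 + 3*c - 4) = (c + 4)^2*(c - 1)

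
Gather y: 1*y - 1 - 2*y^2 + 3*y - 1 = -2*y^2 + 4*y - 2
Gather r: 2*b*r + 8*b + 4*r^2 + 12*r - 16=8*b + 4*r^2 + r*(2*b + 12) - 16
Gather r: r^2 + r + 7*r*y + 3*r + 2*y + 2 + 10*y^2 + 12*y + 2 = r^2 + r*(7*y + 4) + 10*y^2 + 14*y + 4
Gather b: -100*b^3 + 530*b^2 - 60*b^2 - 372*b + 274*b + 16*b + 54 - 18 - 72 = -100*b^3 + 470*b^2 - 82*b - 36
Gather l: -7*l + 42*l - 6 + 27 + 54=35*l + 75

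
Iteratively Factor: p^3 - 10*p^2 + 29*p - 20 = (p - 4)*(p^2 - 6*p + 5) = (p - 5)*(p - 4)*(p - 1)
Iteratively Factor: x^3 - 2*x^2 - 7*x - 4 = (x + 1)*(x^2 - 3*x - 4) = (x + 1)^2*(x - 4)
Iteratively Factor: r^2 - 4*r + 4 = (r - 2)*(r - 2)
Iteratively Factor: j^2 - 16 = (j + 4)*(j - 4)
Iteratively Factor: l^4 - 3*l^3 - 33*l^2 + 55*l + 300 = (l + 4)*(l^3 - 7*l^2 - 5*l + 75) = (l - 5)*(l + 4)*(l^2 - 2*l - 15) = (l - 5)*(l + 3)*(l + 4)*(l - 5)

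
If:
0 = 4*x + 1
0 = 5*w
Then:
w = 0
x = -1/4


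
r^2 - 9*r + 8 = (r - 8)*(r - 1)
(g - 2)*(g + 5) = g^2 + 3*g - 10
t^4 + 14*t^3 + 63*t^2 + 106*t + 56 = (t + 1)*(t + 2)*(t + 4)*(t + 7)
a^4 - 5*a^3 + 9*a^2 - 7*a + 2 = (a - 2)*(a - 1)^3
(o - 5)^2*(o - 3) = o^3 - 13*o^2 + 55*o - 75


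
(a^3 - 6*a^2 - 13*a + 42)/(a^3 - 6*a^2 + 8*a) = (a^2 - 4*a - 21)/(a*(a - 4))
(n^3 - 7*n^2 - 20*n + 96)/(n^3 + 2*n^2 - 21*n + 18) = (n^2 - 4*n - 32)/(n^2 + 5*n - 6)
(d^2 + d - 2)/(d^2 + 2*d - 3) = (d + 2)/(d + 3)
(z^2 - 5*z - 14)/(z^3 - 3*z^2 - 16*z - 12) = (z - 7)/(z^2 - 5*z - 6)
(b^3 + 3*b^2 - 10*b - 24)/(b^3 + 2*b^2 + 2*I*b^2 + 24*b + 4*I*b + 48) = (b^2 + b - 12)/(b^2 + 2*I*b + 24)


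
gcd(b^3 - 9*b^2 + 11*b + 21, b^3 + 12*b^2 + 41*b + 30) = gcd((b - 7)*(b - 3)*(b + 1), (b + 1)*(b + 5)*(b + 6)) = b + 1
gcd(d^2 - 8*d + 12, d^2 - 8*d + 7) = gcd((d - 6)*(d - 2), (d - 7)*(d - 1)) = 1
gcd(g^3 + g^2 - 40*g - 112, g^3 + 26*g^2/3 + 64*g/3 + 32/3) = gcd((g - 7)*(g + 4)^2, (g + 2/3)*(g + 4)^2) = g^2 + 8*g + 16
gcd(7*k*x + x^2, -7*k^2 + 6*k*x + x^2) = 7*k + x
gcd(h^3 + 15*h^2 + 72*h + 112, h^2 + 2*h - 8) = h + 4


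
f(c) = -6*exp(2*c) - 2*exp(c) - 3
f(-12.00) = -3.00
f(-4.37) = -3.03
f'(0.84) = -69.02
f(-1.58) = -3.67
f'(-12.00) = 0.00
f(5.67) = -505303.26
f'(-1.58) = -0.92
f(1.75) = -213.20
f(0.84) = -39.83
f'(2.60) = -2202.19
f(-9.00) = -3.00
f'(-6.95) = -0.00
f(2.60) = -1117.56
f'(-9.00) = 0.00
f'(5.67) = -1010020.44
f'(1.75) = -408.89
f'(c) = -12*exp(2*c) - 2*exp(c) = (-12*exp(c) - 2)*exp(c)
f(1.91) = -290.13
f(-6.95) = -3.00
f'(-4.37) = -0.03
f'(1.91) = -560.76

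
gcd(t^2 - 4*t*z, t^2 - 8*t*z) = t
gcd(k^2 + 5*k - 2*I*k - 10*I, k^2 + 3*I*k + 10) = k - 2*I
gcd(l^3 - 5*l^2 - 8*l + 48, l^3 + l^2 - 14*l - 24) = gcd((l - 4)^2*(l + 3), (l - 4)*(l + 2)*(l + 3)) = l^2 - l - 12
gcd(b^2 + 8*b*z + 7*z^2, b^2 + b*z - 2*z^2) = 1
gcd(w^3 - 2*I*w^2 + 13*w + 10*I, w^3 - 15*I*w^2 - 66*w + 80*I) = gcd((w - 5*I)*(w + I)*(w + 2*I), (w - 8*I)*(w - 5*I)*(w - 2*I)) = w - 5*I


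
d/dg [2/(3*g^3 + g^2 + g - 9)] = 2*(-9*g^2 - 2*g - 1)/(3*g^3 + g^2 + g - 9)^2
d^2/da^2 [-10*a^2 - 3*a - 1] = -20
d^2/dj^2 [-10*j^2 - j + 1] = -20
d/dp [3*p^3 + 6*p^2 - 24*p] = 9*p^2 + 12*p - 24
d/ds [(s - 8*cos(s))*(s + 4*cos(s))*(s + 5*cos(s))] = -s^2*sin(s) + 3*s^2 + 52*s*sin(2*s) + 2*s*cos(s) + 480*sin(s)*cos(s)^2 - 52*cos(s)^2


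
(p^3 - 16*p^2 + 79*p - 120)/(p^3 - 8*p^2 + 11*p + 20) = (p^2 - 11*p + 24)/(p^2 - 3*p - 4)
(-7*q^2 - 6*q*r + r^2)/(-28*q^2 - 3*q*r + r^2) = (q + r)/(4*q + r)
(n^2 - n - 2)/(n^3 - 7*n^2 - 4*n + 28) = (n + 1)/(n^2 - 5*n - 14)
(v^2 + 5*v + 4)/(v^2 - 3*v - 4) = (v + 4)/(v - 4)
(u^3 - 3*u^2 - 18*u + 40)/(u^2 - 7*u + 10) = u + 4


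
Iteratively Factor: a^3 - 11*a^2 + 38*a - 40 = (a - 4)*(a^2 - 7*a + 10) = (a - 4)*(a - 2)*(a - 5)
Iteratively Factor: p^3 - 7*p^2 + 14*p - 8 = (p - 2)*(p^2 - 5*p + 4) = (p - 2)*(p - 1)*(p - 4)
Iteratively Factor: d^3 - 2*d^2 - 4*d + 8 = (d - 2)*(d^2 - 4) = (d - 2)^2*(d + 2)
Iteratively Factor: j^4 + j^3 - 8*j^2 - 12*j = (j + 2)*(j^3 - j^2 - 6*j) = (j - 3)*(j + 2)*(j^2 + 2*j) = (j - 3)*(j + 2)^2*(j)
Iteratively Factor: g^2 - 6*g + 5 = (g - 5)*(g - 1)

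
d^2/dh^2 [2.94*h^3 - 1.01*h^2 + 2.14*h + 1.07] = 17.64*h - 2.02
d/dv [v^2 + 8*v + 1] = 2*v + 8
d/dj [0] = 0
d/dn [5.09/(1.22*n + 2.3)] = -6.2098/(1.22*n + 2.3)^2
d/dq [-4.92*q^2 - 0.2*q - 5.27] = -9.84*q - 0.2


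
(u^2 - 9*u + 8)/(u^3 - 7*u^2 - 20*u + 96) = (u - 1)/(u^2 + u - 12)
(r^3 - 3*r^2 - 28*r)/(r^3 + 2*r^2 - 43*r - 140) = r/(r + 5)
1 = 1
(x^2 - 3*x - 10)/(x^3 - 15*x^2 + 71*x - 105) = (x + 2)/(x^2 - 10*x + 21)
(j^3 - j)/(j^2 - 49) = (j^3 - j)/(j^2 - 49)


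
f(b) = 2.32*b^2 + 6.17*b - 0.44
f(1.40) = 12.75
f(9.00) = 243.01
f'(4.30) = 26.12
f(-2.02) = -3.44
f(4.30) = 68.99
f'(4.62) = 27.61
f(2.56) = 30.56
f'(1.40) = 12.67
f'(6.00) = 34.01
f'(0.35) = 7.79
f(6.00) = 120.10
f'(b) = 4.64*b + 6.17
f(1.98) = 20.87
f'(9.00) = 47.93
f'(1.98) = 15.36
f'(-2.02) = -3.20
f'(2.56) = 18.05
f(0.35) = 2.00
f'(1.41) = 12.71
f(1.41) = 12.87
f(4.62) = 77.58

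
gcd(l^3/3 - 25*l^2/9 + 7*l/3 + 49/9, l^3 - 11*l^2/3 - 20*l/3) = 1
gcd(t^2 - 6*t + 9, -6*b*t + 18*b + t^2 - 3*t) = t - 3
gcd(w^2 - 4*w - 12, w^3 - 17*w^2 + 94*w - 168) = w - 6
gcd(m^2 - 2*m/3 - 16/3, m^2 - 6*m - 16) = m + 2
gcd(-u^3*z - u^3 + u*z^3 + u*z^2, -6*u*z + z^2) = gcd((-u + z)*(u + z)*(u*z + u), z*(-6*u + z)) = 1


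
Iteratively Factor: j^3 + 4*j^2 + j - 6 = (j + 2)*(j^2 + 2*j - 3) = (j - 1)*(j + 2)*(j + 3)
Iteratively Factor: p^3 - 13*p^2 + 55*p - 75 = (p - 5)*(p^2 - 8*p + 15) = (p - 5)^2*(p - 3)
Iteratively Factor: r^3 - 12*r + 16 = (r - 2)*(r^2 + 2*r - 8) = (r - 2)*(r + 4)*(r - 2)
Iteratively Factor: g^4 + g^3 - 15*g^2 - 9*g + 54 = (g - 2)*(g^3 + 3*g^2 - 9*g - 27) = (g - 3)*(g - 2)*(g^2 + 6*g + 9) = (g - 3)*(g - 2)*(g + 3)*(g + 3)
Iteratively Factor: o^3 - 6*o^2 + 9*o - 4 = (o - 1)*(o^2 - 5*o + 4) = (o - 4)*(o - 1)*(o - 1)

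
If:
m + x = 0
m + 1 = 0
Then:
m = -1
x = 1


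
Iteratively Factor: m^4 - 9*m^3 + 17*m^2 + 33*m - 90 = (m - 3)*(m^3 - 6*m^2 - m + 30) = (m - 3)*(m + 2)*(m^2 - 8*m + 15) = (m - 3)^2*(m + 2)*(m - 5)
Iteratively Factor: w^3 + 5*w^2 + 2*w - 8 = (w + 2)*(w^2 + 3*w - 4) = (w - 1)*(w + 2)*(w + 4)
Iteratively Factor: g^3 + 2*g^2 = (g)*(g^2 + 2*g) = g*(g + 2)*(g)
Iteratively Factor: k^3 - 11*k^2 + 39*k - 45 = (k - 3)*(k^2 - 8*k + 15) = (k - 3)^2*(k - 5)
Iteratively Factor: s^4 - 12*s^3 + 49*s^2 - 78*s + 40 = (s - 4)*(s^3 - 8*s^2 + 17*s - 10) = (s - 4)*(s - 1)*(s^2 - 7*s + 10) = (s - 5)*(s - 4)*(s - 1)*(s - 2)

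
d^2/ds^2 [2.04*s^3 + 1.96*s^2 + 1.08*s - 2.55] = 12.24*s + 3.92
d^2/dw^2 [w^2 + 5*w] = 2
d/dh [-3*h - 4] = -3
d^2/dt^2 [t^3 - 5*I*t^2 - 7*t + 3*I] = 6*t - 10*I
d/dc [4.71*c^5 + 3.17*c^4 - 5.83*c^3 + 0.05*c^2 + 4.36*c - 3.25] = 23.55*c^4 + 12.68*c^3 - 17.49*c^2 + 0.1*c + 4.36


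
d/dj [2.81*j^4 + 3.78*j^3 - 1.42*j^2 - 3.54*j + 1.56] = 11.24*j^3 + 11.34*j^2 - 2.84*j - 3.54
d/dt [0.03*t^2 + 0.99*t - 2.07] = 0.06*t + 0.99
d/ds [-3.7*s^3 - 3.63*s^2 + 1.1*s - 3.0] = -11.1*s^2 - 7.26*s + 1.1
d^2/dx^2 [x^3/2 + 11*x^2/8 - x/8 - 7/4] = 3*x + 11/4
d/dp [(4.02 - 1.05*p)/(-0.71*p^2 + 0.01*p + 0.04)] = (-0.7455*p^2 + 5.7084*p - 0.0822)/(0.5041*p^4 - 0.0142*p^3 - 0.0567*p^2 + 0.0008*p + 0.0016)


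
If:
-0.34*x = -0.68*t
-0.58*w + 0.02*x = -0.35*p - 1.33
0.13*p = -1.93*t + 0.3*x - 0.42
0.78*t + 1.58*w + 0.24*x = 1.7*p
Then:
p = 3.62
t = -0.67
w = 4.43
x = -1.34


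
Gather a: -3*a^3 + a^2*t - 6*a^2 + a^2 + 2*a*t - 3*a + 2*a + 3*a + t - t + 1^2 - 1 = -3*a^3 + a^2*(t - 5) + a*(2*t + 2)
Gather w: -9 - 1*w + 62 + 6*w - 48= 5*w + 5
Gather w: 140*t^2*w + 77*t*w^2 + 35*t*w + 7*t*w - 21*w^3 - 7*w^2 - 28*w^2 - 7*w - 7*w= -21*w^3 + w^2*(77*t - 35) + w*(140*t^2 + 42*t - 14)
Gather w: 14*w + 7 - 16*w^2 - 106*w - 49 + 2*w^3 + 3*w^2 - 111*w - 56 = 2*w^3 - 13*w^2 - 203*w - 98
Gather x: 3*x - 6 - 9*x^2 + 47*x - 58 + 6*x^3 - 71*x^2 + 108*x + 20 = 6*x^3 - 80*x^2 + 158*x - 44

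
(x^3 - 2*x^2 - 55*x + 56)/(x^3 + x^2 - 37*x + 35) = (x - 8)/(x - 5)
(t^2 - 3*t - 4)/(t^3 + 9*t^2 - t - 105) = (t^2 - 3*t - 4)/(t^3 + 9*t^2 - t - 105)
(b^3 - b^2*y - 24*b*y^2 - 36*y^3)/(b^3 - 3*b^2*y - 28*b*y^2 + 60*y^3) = (-b^2 - 5*b*y - 6*y^2)/(-b^2 - 3*b*y + 10*y^2)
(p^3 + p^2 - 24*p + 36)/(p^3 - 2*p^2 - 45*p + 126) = (p^2 + 4*p - 12)/(p^2 + p - 42)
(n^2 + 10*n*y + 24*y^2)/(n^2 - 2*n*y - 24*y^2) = (-n - 6*y)/(-n + 6*y)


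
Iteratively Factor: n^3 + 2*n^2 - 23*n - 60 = (n + 4)*(n^2 - 2*n - 15) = (n - 5)*(n + 4)*(n + 3)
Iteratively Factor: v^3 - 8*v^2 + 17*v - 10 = (v - 2)*(v^2 - 6*v + 5) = (v - 2)*(v - 1)*(v - 5)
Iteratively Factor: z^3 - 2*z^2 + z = (z)*(z^2 - 2*z + 1) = z*(z - 1)*(z - 1)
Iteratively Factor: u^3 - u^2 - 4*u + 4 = (u - 2)*(u^2 + u - 2) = (u - 2)*(u + 2)*(u - 1)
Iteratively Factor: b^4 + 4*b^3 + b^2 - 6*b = (b + 2)*(b^3 + 2*b^2 - 3*b) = (b + 2)*(b + 3)*(b^2 - b) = (b - 1)*(b + 2)*(b + 3)*(b)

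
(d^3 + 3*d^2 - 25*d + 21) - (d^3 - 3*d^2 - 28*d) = 6*d^2 + 3*d + 21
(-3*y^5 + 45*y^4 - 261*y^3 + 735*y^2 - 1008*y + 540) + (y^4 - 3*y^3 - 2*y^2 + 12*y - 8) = -3*y^5 + 46*y^4 - 264*y^3 + 733*y^2 - 996*y + 532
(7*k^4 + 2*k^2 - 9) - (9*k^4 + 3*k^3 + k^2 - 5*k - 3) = -2*k^4 - 3*k^3 + k^2 + 5*k - 6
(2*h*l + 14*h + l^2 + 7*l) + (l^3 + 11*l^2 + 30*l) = 2*h*l + 14*h + l^3 + 12*l^2 + 37*l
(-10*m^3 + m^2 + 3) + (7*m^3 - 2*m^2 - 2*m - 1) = -3*m^3 - m^2 - 2*m + 2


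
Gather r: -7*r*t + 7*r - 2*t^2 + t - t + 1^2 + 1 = r*(7 - 7*t) - 2*t^2 + 2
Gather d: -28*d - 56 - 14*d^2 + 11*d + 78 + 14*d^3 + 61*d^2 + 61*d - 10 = 14*d^3 + 47*d^2 + 44*d + 12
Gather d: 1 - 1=0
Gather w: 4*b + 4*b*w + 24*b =4*b*w + 28*b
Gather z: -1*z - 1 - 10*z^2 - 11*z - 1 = -10*z^2 - 12*z - 2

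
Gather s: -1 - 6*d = -6*d - 1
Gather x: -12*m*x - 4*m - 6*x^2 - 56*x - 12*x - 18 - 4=-4*m - 6*x^2 + x*(-12*m - 68) - 22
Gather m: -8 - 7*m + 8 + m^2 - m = m^2 - 8*m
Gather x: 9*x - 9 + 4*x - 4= 13*x - 13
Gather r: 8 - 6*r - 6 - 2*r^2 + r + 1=-2*r^2 - 5*r + 3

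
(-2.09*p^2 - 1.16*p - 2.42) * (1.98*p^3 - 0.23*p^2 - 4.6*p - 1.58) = -4.1382*p^5 - 1.8161*p^4 + 5.0892*p^3 + 9.1948*p^2 + 12.9648*p + 3.8236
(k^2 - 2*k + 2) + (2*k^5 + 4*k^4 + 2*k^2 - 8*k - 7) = 2*k^5 + 4*k^4 + 3*k^2 - 10*k - 5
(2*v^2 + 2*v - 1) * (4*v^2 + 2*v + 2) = 8*v^4 + 12*v^3 + 4*v^2 + 2*v - 2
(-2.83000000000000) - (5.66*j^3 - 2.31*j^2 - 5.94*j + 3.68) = -5.66*j^3 + 2.31*j^2 + 5.94*j - 6.51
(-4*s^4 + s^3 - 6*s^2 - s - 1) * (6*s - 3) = -24*s^5 + 18*s^4 - 39*s^3 + 12*s^2 - 3*s + 3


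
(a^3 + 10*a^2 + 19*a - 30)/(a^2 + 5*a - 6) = a + 5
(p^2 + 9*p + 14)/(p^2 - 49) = (p + 2)/(p - 7)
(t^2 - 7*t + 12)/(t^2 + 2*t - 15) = (t - 4)/(t + 5)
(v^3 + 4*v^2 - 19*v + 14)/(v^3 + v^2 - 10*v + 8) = (v + 7)/(v + 4)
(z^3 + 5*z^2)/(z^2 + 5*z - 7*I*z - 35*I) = z^2/(z - 7*I)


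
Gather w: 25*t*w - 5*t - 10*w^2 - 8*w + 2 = -5*t - 10*w^2 + w*(25*t - 8) + 2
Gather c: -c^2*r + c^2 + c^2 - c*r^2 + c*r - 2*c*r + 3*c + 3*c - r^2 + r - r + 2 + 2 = c^2*(2 - r) + c*(-r^2 - r + 6) - r^2 + 4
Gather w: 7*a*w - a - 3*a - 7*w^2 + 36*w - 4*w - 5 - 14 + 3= -4*a - 7*w^2 + w*(7*a + 32) - 16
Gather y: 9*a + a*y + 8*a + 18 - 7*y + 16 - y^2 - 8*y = 17*a - y^2 + y*(a - 15) + 34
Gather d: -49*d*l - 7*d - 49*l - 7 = d*(-49*l - 7) - 49*l - 7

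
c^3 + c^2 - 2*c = c*(c - 1)*(c + 2)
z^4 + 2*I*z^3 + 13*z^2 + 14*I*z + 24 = (z - 3*I)*(z - I)*(z + 2*I)*(z + 4*I)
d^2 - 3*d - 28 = (d - 7)*(d + 4)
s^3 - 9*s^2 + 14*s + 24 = (s - 6)*(s - 4)*(s + 1)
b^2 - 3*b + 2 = (b - 2)*(b - 1)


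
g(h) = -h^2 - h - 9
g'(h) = -2*h - 1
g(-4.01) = -21.07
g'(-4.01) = 7.02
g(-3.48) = -17.63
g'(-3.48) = 5.96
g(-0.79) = -8.83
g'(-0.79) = 0.58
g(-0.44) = -8.75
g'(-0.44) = -0.12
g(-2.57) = -13.03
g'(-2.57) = 4.14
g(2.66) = -18.74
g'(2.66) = -6.32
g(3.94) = -28.46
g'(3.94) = -8.88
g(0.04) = -9.04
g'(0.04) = -1.08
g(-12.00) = -141.00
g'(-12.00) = 23.00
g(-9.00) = -81.00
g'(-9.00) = 17.00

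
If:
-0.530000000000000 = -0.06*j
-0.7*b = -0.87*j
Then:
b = 10.98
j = 8.83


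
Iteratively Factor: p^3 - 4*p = (p + 2)*(p^2 - 2*p) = p*(p + 2)*(p - 2)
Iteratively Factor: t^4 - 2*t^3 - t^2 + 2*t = (t - 1)*(t^3 - t^2 - 2*t) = (t - 2)*(t - 1)*(t^2 + t) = (t - 2)*(t - 1)*(t + 1)*(t)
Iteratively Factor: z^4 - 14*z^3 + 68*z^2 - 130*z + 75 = (z - 5)*(z^3 - 9*z^2 + 23*z - 15) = (z - 5)*(z - 1)*(z^2 - 8*z + 15) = (z - 5)*(z - 3)*(z - 1)*(z - 5)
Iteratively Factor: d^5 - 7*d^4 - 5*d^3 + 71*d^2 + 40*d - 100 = (d + 2)*(d^4 - 9*d^3 + 13*d^2 + 45*d - 50) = (d - 5)*(d + 2)*(d^3 - 4*d^2 - 7*d + 10) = (d - 5)*(d - 1)*(d + 2)*(d^2 - 3*d - 10) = (d - 5)^2*(d - 1)*(d + 2)*(d + 2)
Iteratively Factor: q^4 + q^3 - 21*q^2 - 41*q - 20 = (q + 1)*(q^3 - 21*q - 20) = (q + 1)*(q + 4)*(q^2 - 4*q - 5) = (q + 1)^2*(q + 4)*(q - 5)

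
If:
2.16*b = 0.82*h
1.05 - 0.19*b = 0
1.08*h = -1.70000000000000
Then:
No Solution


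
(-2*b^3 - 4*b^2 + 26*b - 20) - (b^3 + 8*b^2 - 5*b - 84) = -3*b^3 - 12*b^2 + 31*b + 64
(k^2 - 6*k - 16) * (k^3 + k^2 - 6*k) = k^5 - 5*k^4 - 28*k^3 + 20*k^2 + 96*k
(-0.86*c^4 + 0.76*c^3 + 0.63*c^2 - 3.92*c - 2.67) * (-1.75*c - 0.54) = 1.505*c^5 - 0.8656*c^4 - 1.5129*c^3 + 6.5198*c^2 + 6.7893*c + 1.4418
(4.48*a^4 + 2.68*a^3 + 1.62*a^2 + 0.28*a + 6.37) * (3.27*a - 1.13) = 14.6496*a^5 + 3.7012*a^4 + 2.269*a^3 - 0.915*a^2 + 20.5135*a - 7.1981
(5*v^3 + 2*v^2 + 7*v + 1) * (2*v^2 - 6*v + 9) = 10*v^5 - 26*v^4 + 47*v^3 - 22*v^2 + 57*v + 9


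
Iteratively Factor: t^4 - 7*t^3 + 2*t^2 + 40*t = (t - 5)*(t^3 - 2*t^2 - 8*t) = (t - 5)*(t + 2)*(t^2 - 4*t) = t*(t - 5)*(t + 2)*(t - 4)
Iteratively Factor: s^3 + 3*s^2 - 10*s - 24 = (s + 2)*(s^2 + s - 12) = (s + 2)*(s + 4)*(s - 3)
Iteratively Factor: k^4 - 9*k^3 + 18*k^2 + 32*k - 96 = (k - 3)*(k^3 - 6*k^2 + 32) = (k - 3)*(k + 2)*(k^2 - 8*k + 16) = (k - 4)*(k - 3)*(k + 2)*(k - 4)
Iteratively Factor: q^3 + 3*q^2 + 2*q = (q + 2)*(q^2 + q) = q*(q + 2)*(q + 1)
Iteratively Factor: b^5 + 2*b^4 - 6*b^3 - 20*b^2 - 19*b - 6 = (b - 3)*(b^4 + 5*b^3 + 9*b^2 + 7*b + 2) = (b - 3)*(b + 2)*(b^3 + 3*b^2 + 3*b + 1) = (b - 3)*(b + 1)*(b + 2)*(b^2 + 2*b + 1) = (b - 3)*(b + 1)^2*(b + 2)*(b + 1)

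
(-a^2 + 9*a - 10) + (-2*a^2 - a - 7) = -3*a^2 + 8*a - 17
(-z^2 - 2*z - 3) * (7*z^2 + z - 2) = -7*z^4 - 15*z^3 - 21*z^2 + z + 6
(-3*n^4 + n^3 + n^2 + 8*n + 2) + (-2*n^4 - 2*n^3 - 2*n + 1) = -5*n^4 - n^3 + n^2 + 6*n + 3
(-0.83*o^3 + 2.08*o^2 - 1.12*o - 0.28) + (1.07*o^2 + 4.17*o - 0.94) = -0.83*o^3 + 3.15*o^2 + 3.05*o - 1.22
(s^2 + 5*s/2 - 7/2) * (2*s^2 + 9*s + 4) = 2*s^4 + 14*s^3 + 39*s^2/2 - 43*s/2 - 14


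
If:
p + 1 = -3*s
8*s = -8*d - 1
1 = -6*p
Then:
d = 11/72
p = -1/6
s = -5/18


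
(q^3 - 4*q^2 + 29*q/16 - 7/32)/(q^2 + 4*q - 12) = (32*q^3 - 128*q^2 + 58*q - 7)/(32*(q^2 + 4*q - 12))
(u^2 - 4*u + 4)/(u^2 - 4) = (u - 2)/(u + 2)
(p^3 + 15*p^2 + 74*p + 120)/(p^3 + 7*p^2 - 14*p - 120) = (p + 4)/(p - 4)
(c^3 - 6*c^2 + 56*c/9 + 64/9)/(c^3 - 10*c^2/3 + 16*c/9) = (3*c^2 - 10*c - 8)/(c*(3*c - 2))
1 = 1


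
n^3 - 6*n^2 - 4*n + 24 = (n - 6)*(n - 2)*(n + 2)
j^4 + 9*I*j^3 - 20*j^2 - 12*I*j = j*(j + I)*(j + 2*I)*(j + 6*I)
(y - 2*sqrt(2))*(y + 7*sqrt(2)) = y^2 + 5*sqrt(2)*y - 28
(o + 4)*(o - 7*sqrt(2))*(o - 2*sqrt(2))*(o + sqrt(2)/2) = o^4 - 17*sqrt(2)*o^3/2 + 4*o^3 - 34*sqrt(2)*o^2 + 19*o^2 + 14*sqrt(2)*o + 76*o + 56*sqrt(2)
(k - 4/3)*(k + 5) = k^2 + 11*k/3 - 20/3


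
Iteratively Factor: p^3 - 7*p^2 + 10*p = (p - 5)*(p^2 - 2*p) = (p - 5)*(p - 2)*(p)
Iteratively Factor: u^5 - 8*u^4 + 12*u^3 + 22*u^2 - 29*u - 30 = (u + 1)*(u^4 - 9*u^3 + 21*u^2 + u - 30) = (u + 1)^2*(u^3 - 10*u^2 + 31*u - 30) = (u - 5)*(u + 1)^2*(u^2 - 5*u + 6) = (u - 5)*(u - 3)*(u + 1)^2*(u - 2)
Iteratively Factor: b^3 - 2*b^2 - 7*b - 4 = (b - 4)*(b^2 + 2*b + 1) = (b - 4)*(b + 1)*(b + 1)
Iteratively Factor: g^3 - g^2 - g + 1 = (g + 1)*(g^2 - 2*g + 1) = (g - 1)*(g + 1)*(g - 1)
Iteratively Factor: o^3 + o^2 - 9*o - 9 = (o + 3)*(o^2 - 2*o - 3) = (o - 3)*(o + 3)*(o + 1)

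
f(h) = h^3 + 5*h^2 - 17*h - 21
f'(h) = 3*h^2 + 10*h - 17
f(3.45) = 20.93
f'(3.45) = 53.21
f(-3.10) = 49.96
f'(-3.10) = -19.17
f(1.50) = -31.88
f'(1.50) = 4.75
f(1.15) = -32.42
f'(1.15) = -1.53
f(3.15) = 6.32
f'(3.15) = 44.27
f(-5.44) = 58.46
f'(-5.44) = 17.38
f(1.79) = -29.67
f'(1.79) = 10.51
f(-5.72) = 52.68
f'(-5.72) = 23.96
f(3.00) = 0.00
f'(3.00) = 40.00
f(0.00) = -21.00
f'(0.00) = -17.00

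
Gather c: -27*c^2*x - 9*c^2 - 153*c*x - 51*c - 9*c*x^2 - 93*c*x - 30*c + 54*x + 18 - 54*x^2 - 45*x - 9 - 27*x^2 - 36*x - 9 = c^2*(-27*x - 9) + c*(-9*x^2 - 246*x - 81) - 81*x^2 - 27*x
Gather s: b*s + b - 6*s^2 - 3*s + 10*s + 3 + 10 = b - 6*s^2 + s*(b + 7) + 13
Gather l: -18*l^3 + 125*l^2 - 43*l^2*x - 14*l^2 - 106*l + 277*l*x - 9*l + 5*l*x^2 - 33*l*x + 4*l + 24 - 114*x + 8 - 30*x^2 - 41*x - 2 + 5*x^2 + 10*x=-18*l^3 + l^2*(111 - 43*x) + l*(5*x^2 + 244*x - 111) - 25*x^2 - 145*x + 30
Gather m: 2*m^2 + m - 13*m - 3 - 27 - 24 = 2*m^2 - 12*m - 54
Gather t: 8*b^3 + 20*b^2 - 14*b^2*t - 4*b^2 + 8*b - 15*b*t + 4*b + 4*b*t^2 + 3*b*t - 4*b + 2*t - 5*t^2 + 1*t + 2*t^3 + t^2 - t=8*b^3 + 16*b^2 + 8*b + 2*t^3 + t^2*(4*b - 4) + t*(-14*b^2 - 12*b + 2)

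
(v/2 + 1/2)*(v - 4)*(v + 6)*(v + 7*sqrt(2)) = v^4/2 + 3*v^3/2 + 7*sqrt(2)*v^3/2 - 11*v^2 + 21*sqrt(2)*v^2/2 - 77*sqrt(2)*v - 12*v - 84*sqrt(2)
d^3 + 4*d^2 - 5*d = d*(d - 1)*(d + 5)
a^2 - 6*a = a*(a - 6)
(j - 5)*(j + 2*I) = j^2 - 5*j + 2*I*j - 10*I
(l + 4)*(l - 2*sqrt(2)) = l^2 - 2*sqrt(2)*l + 4*l - 8*sqrt(2)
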